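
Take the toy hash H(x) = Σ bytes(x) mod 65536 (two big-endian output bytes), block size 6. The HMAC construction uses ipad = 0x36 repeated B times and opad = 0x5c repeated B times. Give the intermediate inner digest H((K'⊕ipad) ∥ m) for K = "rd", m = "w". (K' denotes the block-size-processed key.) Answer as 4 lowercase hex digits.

01e5

Key "rd" = 72 64 is 2 bytes ≤ B = 6; zero-pad to 6 bytes: K' = 72 64 00 00 00 00.
K' ⊕ ipad = 44 52 36 36 36 36.
Inner input = 44 52 36 36 36 36 ∥ 77.
Inner hash: sum = 68+82+54+54+54+54+119 = 485 → 01 e5.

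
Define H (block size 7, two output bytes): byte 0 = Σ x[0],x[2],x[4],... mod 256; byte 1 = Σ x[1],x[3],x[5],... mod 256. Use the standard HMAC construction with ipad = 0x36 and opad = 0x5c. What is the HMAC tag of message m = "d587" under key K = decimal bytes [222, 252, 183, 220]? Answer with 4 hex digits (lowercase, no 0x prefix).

Key decimal bytes [222, 252, 183, 220] = de fc b7 dc is 4 bytes ≤ B = 7; zero-pad to 7 bytes: K' = de fc b7 dc 00 00 00.
K' ⊕ ipad = e8 ca 81 ea 36 36 36.  K' ⊕ opad = 82 a0 eb 80 5c 5c 5c.
Inner input = (K'⊕ipad) ∥ m = e8 ca 81 ea 36 36 36 ∥ 64 35 38 37.
Inner hash: even-index sum = 577 mod 256 = 65; odd-index sum = 646 mod 256 = 134 → 41 86.
Outer input = (K'⊕opad) ∥ inner = 82 a0 eb 80 5c 5c 5c ∥ 41 86.
Outer hash (tag): even-index sum = 683 mod 256 = 171; odd-index sum = 445 mod 256 = 189 → ab bd.

abbd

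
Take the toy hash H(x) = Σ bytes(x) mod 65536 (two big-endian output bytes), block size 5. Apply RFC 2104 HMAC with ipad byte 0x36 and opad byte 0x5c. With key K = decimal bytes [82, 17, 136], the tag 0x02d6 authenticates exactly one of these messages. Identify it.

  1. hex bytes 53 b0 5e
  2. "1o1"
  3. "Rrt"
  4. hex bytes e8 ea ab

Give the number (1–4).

3

Key decimal bytes [82, 17, 136] = 52 11 88 is 3 bytes ≤ B = 5; zero-pad to 5 bytes: K' = 52 11 88 00 00.
K' ⊕ ipad = 64 27 be 36 36; K' ⊕ opad = 0e 4d d4 5c 5c.
m1: inner = H(64 27 be 36 36 53 b0 5e) = 03 16; tag = H(0e 4d d4 5c 5c 03 16) = 0200
m2: inner = H(64 27 be 36 36 31 6f 31) = 02 86; tag = H(0e 4d d4 5c 5c 02 86) = 026f
m3: inner = H(64 27 be 36 36 52 72 74) = 02 ed; tag = H(0e 4d d4 5c 5c 02 ed) = 02d6 ← matches
m4: inner = H(64 27 be 36 36 e8 ea ab) = 04 32; tag = H(0e 4d d4 5c 5c 04 32) = 021d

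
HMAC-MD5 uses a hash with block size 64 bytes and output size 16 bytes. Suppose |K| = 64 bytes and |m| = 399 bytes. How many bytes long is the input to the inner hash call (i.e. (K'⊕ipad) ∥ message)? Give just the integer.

463

Key is 64 ≤ 64 bytes, zero-padded: |K'| = 64.
Inner input = (K'⊕ipad) ∥ m → 64 + 399 = 463 bytes.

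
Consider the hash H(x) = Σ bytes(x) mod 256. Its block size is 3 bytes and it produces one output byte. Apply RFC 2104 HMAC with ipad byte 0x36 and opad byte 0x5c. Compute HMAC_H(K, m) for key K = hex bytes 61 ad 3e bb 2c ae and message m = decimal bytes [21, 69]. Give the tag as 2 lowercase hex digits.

12

Key hex bytes 61 ad 3e bb 2c ae is 6 bytes > B = 3, so hash it first: H(key) = e1, then zero-pad to 3 bytes: K' = e1 00 00.
K' ⊕ ipad = d7 36 36.  K' ⊕ opad = bd 5c 5c.
Inner input = (K'⊕ipad) ∥ m = d7 36 36 ∥ 15 45.
Inner hash: sum = 215+54+54+21+69 = 413; mod 256 = 157 → 9d.
Outer input = (K'⊕opad) ∥ inner = bd 5c 5c ∥ 9d.
Outer hash (tag): sum = 189+92+92+157 = 530; mod 256 = 18 → 12.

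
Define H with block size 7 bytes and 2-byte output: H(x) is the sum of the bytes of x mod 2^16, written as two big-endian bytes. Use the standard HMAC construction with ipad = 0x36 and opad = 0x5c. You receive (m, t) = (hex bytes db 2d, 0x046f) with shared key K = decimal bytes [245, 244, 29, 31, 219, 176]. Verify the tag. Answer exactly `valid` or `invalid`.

invalid

Key decimal bytes [245, 244, 29, 31, 219, 176] = f5 f4 1d 1f db b0 is 6 bytes ≤ B = 7; zero-pad to 7 bytes: K' = f5 f4 1d 1f db b0 00.
K' ⊕ ipad = c3 c2 2b 29 ed 86 36; K' ⊕ opad = a9 a8 41 43 87 ec 5c.
Inner hash: sum = 195+194+43+41+237+134+54+219+45 = 1162 → 04 8a.
Outer hash (recomputed tag): sum = 169+168+65+67+135+236+92+4+138 = 1074 → 04 32.
Recomputed tag = 0432; claimed = 046f → mismatch.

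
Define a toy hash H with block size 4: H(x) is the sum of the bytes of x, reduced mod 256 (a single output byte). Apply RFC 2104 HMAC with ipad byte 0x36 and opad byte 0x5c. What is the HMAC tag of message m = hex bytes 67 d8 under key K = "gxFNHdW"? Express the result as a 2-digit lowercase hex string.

5f

Key "gxFNHdW" = 67 78 46 4e 48 64 57 is 7 bytes > B = 4, so hash it first: H(key) = 76, then zero-pad to 4 bytes: K' = 76 00 00 00.
K' ⊕ ipad = 40 36 36 36.  K' ⊕ opad = 2a 5c 5c 5c.
Inner input = (K'⊕ipad) ∥ m = 40 36 36 36 ∥ 67 d8.
Inner hash: sum = 64+54+54+54+103+216 = 545; mod 256 = 33 → 21.
Outer input = (K'⊕opad) ∥ inner = 2a 5c 5c 5c ∥ 21.
Outer hash (tag): sum = 42+92+92+92+33 = 351; mod 256 = 95 → 5f.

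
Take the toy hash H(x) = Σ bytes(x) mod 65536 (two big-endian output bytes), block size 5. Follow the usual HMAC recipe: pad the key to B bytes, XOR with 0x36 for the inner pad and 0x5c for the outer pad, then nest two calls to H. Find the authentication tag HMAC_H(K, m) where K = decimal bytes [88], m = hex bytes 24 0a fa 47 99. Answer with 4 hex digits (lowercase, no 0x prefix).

01c5

Key decimal bytes [88] = 58 is 1 byte ≤ B = 5; zero-pad to 5 bytes: K' = 58 00 00 00 00.
K' ⊕ ipad = 6e 36 36 36 36.  K' ⊕ opad = 04 5c 5c 5c 5c.
Inner input = (K'⊕ipad) ∥ m = 6e 36 36 36 36 ∥ 24 0a fa 47 99.
Inner hash: sum = 110+54+54+54+54+36+10+250+71+153 = 846 → 03 4e.
Outer input = (K'⊕opad) ∥ inner = 04 5c 5c 5c 5c ∥ 03 4e.
Outer hash (tag): sum = 4+92+92+92+92+3+78 = 453 → 01 c5.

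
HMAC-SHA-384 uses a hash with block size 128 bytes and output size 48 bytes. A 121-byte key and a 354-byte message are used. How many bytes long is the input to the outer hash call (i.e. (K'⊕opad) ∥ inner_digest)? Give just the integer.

176

Key is 121 ≤ 128 bytes, zero-padded: |K'| = 128.
Outer input = (K'⊕opad) ∥ H(inner) → 128 + 48 = 176 bytes.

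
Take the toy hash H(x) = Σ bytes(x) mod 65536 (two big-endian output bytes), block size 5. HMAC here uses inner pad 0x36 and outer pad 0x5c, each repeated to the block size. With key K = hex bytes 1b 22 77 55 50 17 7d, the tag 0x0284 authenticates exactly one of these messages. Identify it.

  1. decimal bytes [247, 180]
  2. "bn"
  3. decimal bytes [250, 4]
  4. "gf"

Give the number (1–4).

1

Key hex bytes 1b 22 77 55 50 17 7d is 7 bytes > B = 5, so hash it first: H(key) = 01 ed, then zero-pad to 5 bytes: K' = 01 ed 00 00 00.
K' ⊕ ipad = 37 db 36 36 36; K' ⊕ opad = 5d b1 5c 5c 5c.
m1: inner = H(37 db 36 36 36 f7 b4) = 03 5f; tag = H(5d b1 5c 5c 5c 03 5f) = 0284 ← matches
m2: inner = H(37 db 36 36 36 62 6e) = 02 84; tag = H(5d b1 5c 5c 5c 02 84) = 02a8
m3: inner = H(37 db 36 36 36 fa 04) = 02 b2; tag = H(5d b1 5c 5c 5c 02 b2) = 02d6
m4: inner = H(37 db 36 36 36 67 66) = 02 81; tag = H(5d b1 5c 5c 5c 02 81) = 02a5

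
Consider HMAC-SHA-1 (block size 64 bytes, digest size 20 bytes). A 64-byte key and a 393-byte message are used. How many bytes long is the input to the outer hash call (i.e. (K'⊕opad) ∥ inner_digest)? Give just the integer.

Key is 64 ≤ 64 bytes, zero-padded: |K'| = 64.
Outer input = (K'⊕opad) ∥ H(inner) → 64 + 20 = 84 bytes.

84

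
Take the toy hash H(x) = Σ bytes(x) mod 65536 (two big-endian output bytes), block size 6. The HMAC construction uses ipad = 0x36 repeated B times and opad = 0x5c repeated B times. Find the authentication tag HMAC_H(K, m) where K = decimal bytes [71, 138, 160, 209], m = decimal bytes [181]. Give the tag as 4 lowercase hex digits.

Key decimal bytes [71, 138, 160, 209] = 47 8a a0 d1 is 4 bytes ≤ B = 6; zero-pad to 6 bytes: K' = 47 8a a0 d1 00 00.
K' ⊕ ipad = 71 bc 96 e7 36 36.  K' ⊕ opad = 1b d6 fc 8d 5c 5c.
Inner input = (K'⊕ipad) ∥ m = 71 bc 96 e7 36 36 ∥ b5.
Inner hash: sum = 113+188+150+231+54+54+181 = 971 → 03 cb.
Outer input = (K'⊕opad) ∥ inner = 1b d6 fc 8d 5c 5c ∥ 03 cb.
Outer hash (tag): sum = 27+214+252+141+92+92+3+203 = 1024 → 04 00.

0400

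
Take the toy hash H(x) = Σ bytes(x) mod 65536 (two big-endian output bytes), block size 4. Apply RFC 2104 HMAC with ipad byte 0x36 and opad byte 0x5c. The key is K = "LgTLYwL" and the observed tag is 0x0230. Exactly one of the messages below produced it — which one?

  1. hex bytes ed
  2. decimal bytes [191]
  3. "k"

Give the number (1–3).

1

Key "LgTLYwL" = 4c 67 54 4c 59 77 4c is 7 bytes > B = 4, so hash it first: H(key) = 02 6f, then zero-pad to 4 bytes: K' = 02 6f 00 00.
K' ⊕ ipad = 34 59 36 36; K' ⊕ opad = 5e 33 5c 5c.
m1: inner = H(34 59 36 36 ed) = 01 e6; tag = H(5e 33 5c 5c 01 e6) = 0230 ← matches
m2: inner = H(34 59 36 36 bf) = 01 b8; tag = H(5e 33 5c 5c 01 b8) = 0202
m3: inner = H(34 59 36 36 6b) = 01 64; tag = H(5e 33 5c 5c 01 64) = 01ae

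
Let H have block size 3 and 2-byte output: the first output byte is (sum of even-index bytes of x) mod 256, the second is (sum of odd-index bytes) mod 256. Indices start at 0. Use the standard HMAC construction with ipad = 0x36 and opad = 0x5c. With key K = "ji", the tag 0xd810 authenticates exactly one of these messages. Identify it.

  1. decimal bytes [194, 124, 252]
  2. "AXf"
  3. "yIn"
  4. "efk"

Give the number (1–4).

Key "ji" = 6a 69 is 2 bytes ≤ B = 3; zero-pad to 3 bytes: K' = 6a 69 00.
K' ⊕ ipad = 5c 5f 36; K' ⊕ opad = 36 35 5c.
m1: inner = H(5c 5f 36 c2 7c fc) = 0e 1d; tag = H(36 35 5c 0e 1d) = af43
m2: inner = H(5c 5f 36 41 58 66) = ea 06; tag = H(36 35 5c ea 06) = 981f
m3: inner = H(5c 5f 36 79 49 6e) = db 46; tag = H(36 35 5c db 46) = d810 ← matches
m4: inner = H(5c 5f 36 65 66 6b) = f8 2f; tag = H(36 35 5c f8 2f) = c12d

3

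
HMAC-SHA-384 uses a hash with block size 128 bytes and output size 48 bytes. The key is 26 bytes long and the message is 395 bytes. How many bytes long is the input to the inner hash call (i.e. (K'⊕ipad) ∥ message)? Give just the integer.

Key is 26 ≤ 128 bytes, zero-padded: |K'| = 128.
Inner input = (K'⊕ipad) ∥ m → 128 + 395 = 523 bytes.

523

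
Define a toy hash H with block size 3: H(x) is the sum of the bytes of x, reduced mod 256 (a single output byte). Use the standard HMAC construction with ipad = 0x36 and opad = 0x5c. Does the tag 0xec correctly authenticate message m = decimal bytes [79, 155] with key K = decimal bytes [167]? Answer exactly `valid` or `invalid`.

Key decimal bytes [167] = a7 is 1 byte ≤ B = 3; zero-pad to 3 bytes: K' = a7 00 00.
K' ⊕ ipad = 91 36 36; K' ⊕ opad = fb 5c 5c.
Inner hash: sum = 145+54+54+79+155 = 487; mod 256 = 231 → e7.
Outer hash (recomputed tag): sum = 251+92+92+231 = 666; mod 256 = 154 → 9a.
Recomputed tag = 9a; claimed = ec → mismatch.

invalid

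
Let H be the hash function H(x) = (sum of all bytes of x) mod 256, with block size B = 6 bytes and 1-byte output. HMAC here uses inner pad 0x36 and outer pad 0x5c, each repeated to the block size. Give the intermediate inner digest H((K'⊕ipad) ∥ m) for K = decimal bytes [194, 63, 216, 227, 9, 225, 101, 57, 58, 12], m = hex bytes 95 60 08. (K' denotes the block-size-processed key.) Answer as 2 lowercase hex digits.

Key decimal bytes [194, 63, 216, 227, 9, 225, 101, 57, 58, 12] = c2 3f d8 e3 09 e1 65 39 3a 0c is 10 bytes > B = 6, so hash it first: H(key) = 8a, then zero-pad to 6 bytes: K' = 8a 00 00 00 00 00.
K' ⊕ ipad = bc 36 36 36 36 36.
Inner input = bc 36 36 36 36 36 ∥ 95 60 08.
Inner hash: sum = 188+54+54+54+54+54+149+96+8 = 711; mod 256 = 199 → c7.

c7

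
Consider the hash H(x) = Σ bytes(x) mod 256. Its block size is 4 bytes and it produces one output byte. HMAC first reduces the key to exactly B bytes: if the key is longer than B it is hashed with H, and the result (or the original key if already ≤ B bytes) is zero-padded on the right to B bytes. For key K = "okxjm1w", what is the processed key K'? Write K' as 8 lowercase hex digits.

|K| = 7 > B = 4, so first hash the key.
H(K): sum = 111+107+120+106+109+49+119 = 721; mod 256 = 209 → d1.
Zero-pad H(K) = d1 to 4 bytes: K' = d1 00 00 00.

d1000000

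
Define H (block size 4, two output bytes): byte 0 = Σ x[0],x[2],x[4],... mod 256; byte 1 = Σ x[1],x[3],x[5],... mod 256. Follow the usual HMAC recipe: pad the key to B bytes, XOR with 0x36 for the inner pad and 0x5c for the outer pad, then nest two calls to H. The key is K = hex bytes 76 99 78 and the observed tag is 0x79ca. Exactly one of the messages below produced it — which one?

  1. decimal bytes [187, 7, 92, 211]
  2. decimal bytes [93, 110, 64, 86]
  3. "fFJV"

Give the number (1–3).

Key hex bytes 76 99 78 is 3 bytes ≤ B = 4; zero-pad to 4 bytes: K' = 76 99 78 00.
K' ⊕ ipad = 40 af 4e 36; K' ⊕ opad = 2a c5 24 5c.
m1: inner = H(40 af 4e 36 bb 07 5c d3) = a5 bf; tag = H(2a c5 24 5c a5 bf) = f3e0
m2: inner = H(40 af 4e 36 5d 6e 40 56) = 2b a9; tag = H(2a c5 24 5c 2b a9) = 79ca ← matches
m3: inner = H(40 af 4e 36 66 46 4a 56) = 3e 81; tag = H(2a c5 24 5c 3e 81) = 8ca2

2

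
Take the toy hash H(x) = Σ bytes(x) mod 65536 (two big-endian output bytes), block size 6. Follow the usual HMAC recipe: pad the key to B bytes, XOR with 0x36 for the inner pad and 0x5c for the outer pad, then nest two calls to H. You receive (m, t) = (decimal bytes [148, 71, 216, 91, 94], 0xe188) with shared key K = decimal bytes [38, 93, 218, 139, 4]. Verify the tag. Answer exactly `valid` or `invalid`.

Key decimal bytes [38, 93, 218, 139, 4] = 26 5d da 8b 04 is 5 bytes ≤ B = 6; zero-pad to 6 bytes: K' = 26 5d da 8b 04 00.
K' ⊕ ipad = 10 6b ec bd 32 36; K' ⊕ opad = 7a 01 86 d7 58 5c.
Inner hash: sum = 16+107+236+189+50+54+148+71+216+91+94 = 1272 → 04 f8.
Outer hash (recomputed tag): sum = 122+1+134+215+88+92+4+248 = 904 → 03 88.
Recomputed tag = 0388; claimed = e188 → mismatch.

invalid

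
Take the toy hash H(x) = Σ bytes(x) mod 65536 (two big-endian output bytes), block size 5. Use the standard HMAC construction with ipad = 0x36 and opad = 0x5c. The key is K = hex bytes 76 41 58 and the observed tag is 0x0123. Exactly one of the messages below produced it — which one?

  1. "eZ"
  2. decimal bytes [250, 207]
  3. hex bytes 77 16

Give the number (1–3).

3

Key hex bytes 76 41 58 is 3 bytes ≤ B = 5; zero-pad to 5 bytes: K' = 76 41 58 00 00.
K' ⊕ ipad = 40 77 6e 36 36; K' ⊕ opad = 2a 1d 04 5c 5c.
m1: inner = H(40 77 6e 36 36 65 5a) = 02 50; tag = H(2a 1d 04 5c 5c 02 50) = 0155
m2: inner = H(40 77 6e 36 36 fa cf) = 03 5a; tag = H(2a 1d 04 5c 5c 03 5a) = 0160
m3: inner = H(40 77 6e 36 36 77 16) = 02 1e; tag = H(2a 1d 04 5c 5c 02 1e) = 0123 ← matches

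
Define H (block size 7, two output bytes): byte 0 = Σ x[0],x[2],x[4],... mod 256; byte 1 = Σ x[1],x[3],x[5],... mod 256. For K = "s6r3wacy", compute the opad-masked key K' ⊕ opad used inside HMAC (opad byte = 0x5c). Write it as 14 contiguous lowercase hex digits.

Key "s6r3wacy" = 73 36 72 33 77 61 63 79 is 8 bytes > B = 7, so hash it first: H(key) = bf 43, then zero-pad to 7 bytes: K' = bf 43 00 00 00 00 00.
XOR each byte with 0x5c: bf⊕5c=e3, 43⊕5c=1f, 00⊕5c=5c, 00⊕5c=5c, 00⊕5c=5c, 00⊕5c=5c, 00⊕5c=5c.

e31f5c5c5c5c5c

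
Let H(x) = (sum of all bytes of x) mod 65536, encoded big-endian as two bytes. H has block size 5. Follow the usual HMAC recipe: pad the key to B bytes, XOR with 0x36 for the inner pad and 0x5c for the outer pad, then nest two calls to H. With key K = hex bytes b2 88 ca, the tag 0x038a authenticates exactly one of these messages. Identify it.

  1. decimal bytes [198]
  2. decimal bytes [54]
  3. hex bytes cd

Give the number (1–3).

3

Key hex bytes b2 88 ca is 3 bytes ≤ B = 5; zero-pad to 5 bytes: K' = b2 88 ca 00 00.
K' ⊕ ipad = 84 be fc 36 36; K' ⊕ opad = ee d4 96 5c 5c.
m1: inner = H(84 be fc 36 36 c6) = 03 70; tag = H(ee d4 96 5c 5c 03 70) = 0383
m2: inner = H(84 be fc 36 36 36) = 02 e0; tag = H(ee d4 96 5c 5c 02 e0) = 03f2
m3: inner = H(84 be fc 36 36 cd) = 03 77; tag = H(ee d4 96 5c 5c 03 77) = 038a ← matches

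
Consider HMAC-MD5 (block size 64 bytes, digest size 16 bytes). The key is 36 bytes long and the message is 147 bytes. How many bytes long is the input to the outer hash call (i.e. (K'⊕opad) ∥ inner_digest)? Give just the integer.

Key is 36 ≤ 64 bytes, zero-padded: |K'| = 64.
Outer input = (K'⊕opad) ∥ H(inner) → 64 + 16 = 80 bytes.

80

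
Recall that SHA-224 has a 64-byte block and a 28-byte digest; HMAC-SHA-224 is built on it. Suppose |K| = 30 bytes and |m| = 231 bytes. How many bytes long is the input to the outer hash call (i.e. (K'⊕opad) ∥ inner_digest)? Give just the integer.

Key is 30 ≤ 64 bytes, zero-padded: |K'| = 64.
Outer input = (K'⊕opad) ∥ H(inner) → 64 + 28 = 92 bytes.

92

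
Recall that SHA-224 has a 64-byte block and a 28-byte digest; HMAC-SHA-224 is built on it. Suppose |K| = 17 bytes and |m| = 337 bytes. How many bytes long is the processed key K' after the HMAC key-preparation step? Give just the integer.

64

Key is 17 ≤ 64 bytes, zero-padded: |K'| = 64.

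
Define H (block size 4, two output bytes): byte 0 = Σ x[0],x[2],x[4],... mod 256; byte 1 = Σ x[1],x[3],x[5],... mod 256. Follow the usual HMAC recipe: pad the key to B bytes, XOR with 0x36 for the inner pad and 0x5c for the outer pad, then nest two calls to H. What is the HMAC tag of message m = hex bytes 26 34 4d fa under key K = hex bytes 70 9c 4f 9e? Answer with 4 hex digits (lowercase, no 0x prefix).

7102

Key hex bytes 70 9c 4f 9e is exactly B = 4 bytes: K' = 70 9c 4f 9e.
K' ⊕ ipad = 46 aa 79 a8.  K' ⊕ opad = 2c c0 13 c2.
Inner input = (K'⊕ipad) ∥ m = 46 aa 79 a8 ∥ 26 34 4d fa.
Inner hash: even-index sum = 306 mod 256 = 50; odd-index sum = 640 mod 256 = 128 → 32 80.
Outer input = (K'⊕opad) ∥ inner = 2c c0 13 c2 ∥ 32 80.
Outer hash (tag): even-index sum = 113 mod 256 = 113; odd-index sum = 514 mod 256 = 2 → 71 02.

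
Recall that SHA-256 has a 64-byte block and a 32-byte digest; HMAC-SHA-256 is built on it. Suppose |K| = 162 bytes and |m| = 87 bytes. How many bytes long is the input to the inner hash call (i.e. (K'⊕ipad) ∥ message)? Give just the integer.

Key is 162 > 64 bytes, so it is hashed to 32 bytes then zero-padded to 64: |K'| = 64.
Inner input = (K'⊕ipad) ∥ m → 64 + 87 = 151 bytes.

151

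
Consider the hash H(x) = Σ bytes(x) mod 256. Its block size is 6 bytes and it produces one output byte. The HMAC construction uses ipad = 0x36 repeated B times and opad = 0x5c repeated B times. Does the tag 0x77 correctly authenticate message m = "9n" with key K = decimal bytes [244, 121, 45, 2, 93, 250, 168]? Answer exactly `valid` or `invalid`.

Key decimal bytes [244, 121, 45, 2, 93, 250, 168] = f4 79 2d 02 5d fa a8 is 7 bytes > B = 6, so hash it first: H(key) = 9b, then zero-pad to 6 bytes: K' = 9b 00 00 00 00 00.
K' ⊕ ipad = ad 36 36 36 36 36; K' ⊕ opad = c7 5c 5c 5c 5c 5c.
Inner hash: sum = 173+54+54+54+54+54+57+110 = 610; mod 256 = 98 → 62.
Outer hash (recomputed tag): sum = 199+92+92+92+92+92+98 = 757; mod 256 = 245 → f5.
Recomputed tag = f5; claimed = 77 → mismatch.

invalid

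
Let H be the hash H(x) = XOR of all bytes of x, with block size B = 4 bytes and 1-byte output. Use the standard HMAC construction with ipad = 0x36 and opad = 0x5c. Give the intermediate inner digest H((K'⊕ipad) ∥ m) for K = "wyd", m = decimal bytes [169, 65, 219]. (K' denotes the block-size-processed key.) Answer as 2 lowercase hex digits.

Key "wyd" = 77 79 64 is 3 bytes ≤ B = 4; zero-pad to 4 bytes: K' = 77 79 64 00.
K' ⊕ ipad = 41 4f 52 36.
Inner input = 41 4f 52 36 ∥ a9 41 db.
Inner hash: XOR 41⊕4f⊕52⊕36⊕a9⊕41⊕db = 59.

59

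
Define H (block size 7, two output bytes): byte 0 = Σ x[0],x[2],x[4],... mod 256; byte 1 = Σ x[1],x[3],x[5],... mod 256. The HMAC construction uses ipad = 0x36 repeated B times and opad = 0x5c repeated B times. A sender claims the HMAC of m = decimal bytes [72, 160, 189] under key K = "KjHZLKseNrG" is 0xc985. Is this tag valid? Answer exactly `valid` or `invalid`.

Key "KjHZLKseNrG" = 4b 6a 48 5a 4c 4b 73 65 4e 72 47 is 11 bytes > B = 7, so hash it first: H(key) = e7 e6, then zero-pad to 7 bytes: K' = e7 e6 00 00 00 00 00.
K' ⊕ ipad = d1 d0 36 36 36 36 36; K' ⊕ opad = bb ba 5c 5c 5c 5c 5c.
Inner hash: even-index sum = 531 mod 256 = 19; odd-index sum = 577 mod 256 = 65 → 13 41.
Outer hash (recomputed tag): even-index sum = 528 mod 256 = 16; odd-index sum = 389 mod 256 = 133 → 10 85.
Recomputed tag = 1085; claimed = c985 → mismatch.

invalid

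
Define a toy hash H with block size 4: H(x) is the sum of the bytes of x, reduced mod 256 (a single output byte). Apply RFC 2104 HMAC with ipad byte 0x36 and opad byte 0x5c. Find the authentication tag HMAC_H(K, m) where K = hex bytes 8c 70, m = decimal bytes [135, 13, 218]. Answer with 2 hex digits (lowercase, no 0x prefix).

8e

Key hex bytes 8c 70 is 2 bytes ≤ B = 4; zero-pad to 4 bytes: K' = 8c 70 00 00.
K' ⊕ ipad = ba 46 36 36.  K' ⊕ opad = d0 2c 5c 5c.
Inner input = (K'⊕ipad) ∥ m = ba 46 36 36 ∥ 87 0d da.
Inner hash: sum = 186+70+54+54+135+13+218 = 730; mod 256 = 218 → da.
Outer input = (K'⊕opad) ∥ inner = d0 2c 5c 5c ∥ da.
Outer hash (tag): sum = 208+44+92+92+218 = 654; mod 256 = 142 → 8e.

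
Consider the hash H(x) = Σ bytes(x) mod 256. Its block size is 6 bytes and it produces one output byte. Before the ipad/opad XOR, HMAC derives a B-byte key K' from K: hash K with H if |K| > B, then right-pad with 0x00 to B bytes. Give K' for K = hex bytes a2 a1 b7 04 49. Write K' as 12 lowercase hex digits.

a2a1b7044900

Key hex bytes a2 a1 b7 04 49 is 5 bytes ≤ B = 6; zero-pad to 6 bytes: K' = a2 a1 b7 04 49 00.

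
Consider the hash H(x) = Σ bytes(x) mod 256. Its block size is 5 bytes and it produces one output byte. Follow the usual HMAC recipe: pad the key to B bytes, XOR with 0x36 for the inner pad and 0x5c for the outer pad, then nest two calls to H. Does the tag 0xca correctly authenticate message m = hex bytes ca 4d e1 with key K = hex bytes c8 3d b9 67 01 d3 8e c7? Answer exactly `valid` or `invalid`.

valid

Key hex bytes c8 3d b9 67 01 d3 8e c7 is 8 bytes > B = 5, so hash it first: H(key) = 4e, then zero-pad to 5 bytes: K' = 4e 00 00 00 00.
K' ⊕ ipad = 78 36 36 36 36; K' ⊕ opad = 12 5c 5c 5c 5c.
Inner hash: sum = 120+54+54+54+54+202+77+225 = 840; mod 256 = 72 → 48.
Outer hash (recomputed tag): sum = 18+92+92+92+92+72 = 458; mod 256 = 202 → ca.
Recomputed tag = ca; claimed = ca → match.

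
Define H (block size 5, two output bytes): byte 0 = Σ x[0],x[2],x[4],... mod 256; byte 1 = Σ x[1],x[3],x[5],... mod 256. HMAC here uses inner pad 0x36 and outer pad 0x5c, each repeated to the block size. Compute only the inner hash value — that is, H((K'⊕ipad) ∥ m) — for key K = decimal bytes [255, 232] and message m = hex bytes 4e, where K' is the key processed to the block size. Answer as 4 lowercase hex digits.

3562

Key decimal bytes [255, 232] = ff e8 is 2 bytes ≤ B = 5; zero-pad to 5 bytes: K' = ff e8 00 00 00.
K' ⊕ ipad = c9 de 36 36 36.
Inner input = c9 de 36 36 36 ∥ 4e.
Inner hash: even-index sum = 309 mod 256 = 53; odd-index sum = 354 mod 256 = 98 → 35 62.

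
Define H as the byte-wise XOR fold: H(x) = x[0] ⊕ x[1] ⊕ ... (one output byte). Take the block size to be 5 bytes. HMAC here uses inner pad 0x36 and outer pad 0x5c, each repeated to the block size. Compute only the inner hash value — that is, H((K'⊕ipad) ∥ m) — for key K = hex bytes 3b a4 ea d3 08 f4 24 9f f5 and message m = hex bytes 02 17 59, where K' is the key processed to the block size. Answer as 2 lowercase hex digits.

Key hex bytes 3b a4 ea d3 08 f4 24 9f f5 is 9 bytes > B = 5, so hash it first: H(key) = 14, then zero-pad to 5 bytes: K' = 14 00 00 00 00.
K' ⊕ ipad = 22 36 36 36 36.
Inner input = 22 36 36 36 36 ∥ 02 17 59.
Inner hash: XOR 22⊕36⊕36⊕36⊕36⊕02⊕17⊕59 = 6e.

6e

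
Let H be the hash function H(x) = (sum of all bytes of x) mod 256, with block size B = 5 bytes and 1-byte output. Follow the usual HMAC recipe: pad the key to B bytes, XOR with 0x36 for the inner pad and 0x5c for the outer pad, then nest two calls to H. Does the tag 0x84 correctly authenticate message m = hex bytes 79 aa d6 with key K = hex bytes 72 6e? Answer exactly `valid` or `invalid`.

Key hex bytes 72 6e is 2 bytes ≤ B = 5; zero-pad to 5 bytes: K' = 72 6e 00 00 00.
K' ⊕ ipad = 44 58 36 36 36; K' ⊕ opad = 2e 32 5c 5c 5c.
Inner hash: sum = 68+88+54+54+54+121+170+214 = 823; mod 256 = 55 → 37.
Outer hash (recomputed tag): sum = 46+50+92+92+92+55 = 427; mod 256 = 171 → ab.
Recomputed tag = ab; claimed = 84 → mismatch.

invalid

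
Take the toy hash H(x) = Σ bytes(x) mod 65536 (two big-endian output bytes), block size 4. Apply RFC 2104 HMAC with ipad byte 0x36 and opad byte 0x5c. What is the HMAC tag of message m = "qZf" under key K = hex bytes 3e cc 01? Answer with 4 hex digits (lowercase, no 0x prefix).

024d

Key hex bytes 3e cc 01 is 3 bytes ≤ B = 4; zero-pad to 4 bytes: K' = 3e cc 01 00.
K' ⊕ ipad = 08 fa 37 36.  K' ⊕ opad = 62 90 5d 5c.
Inner input = (K'⊕ipad) ∥ m = 08 fa 37 36 ∥ 71 5a 66.
Inner hash: sum = 8+250+55+54+113+90+102 = 672 → 02 a0.
Outer input = (K'⊕opad) ∥ inner = 62 90 5d 5c ∥ 02 a0.
Outer hash (tag): sum = 98+144+93+92+2+160 = 589 → 02 4d.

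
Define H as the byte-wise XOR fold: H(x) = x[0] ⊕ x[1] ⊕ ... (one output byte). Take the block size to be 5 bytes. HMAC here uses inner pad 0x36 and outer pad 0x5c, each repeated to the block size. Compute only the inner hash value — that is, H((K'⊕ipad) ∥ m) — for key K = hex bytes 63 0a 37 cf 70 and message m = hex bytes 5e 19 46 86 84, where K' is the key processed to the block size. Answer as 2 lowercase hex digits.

Key hex bytes 63 0a 37 cf 70 is exactly B = 5 bytes: K' = 63 0a 37 cf 70.
K' ⊕ ipad = 55 3c 01 f9 46.
Inner input = 55 3c 01 f9 46 ∥ 5e 19 46 86 84.
Inner hash: XOR 55⊕3c⊕01⊕f9⊕46⊕5e⊕19⊕46⊕86⊕84 = d4.

d4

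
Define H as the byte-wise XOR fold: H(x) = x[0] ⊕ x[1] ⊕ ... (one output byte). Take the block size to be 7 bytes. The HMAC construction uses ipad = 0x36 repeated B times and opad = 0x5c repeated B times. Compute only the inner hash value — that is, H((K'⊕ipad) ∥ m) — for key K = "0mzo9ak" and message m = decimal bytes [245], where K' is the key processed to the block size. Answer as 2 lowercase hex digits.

b8

Key "0mzo9ak" = 30 6d 7a 6f 39 61 6b is exactly B = 7 bytes: K' = 30 6d 7a 6f 39 61 6b.
K' ⊕ ipad = 06 5b 4c 59 0f 57 5d.
Inner input = 06 5b 4c 59 0f 57 5d ∥ f5.
Inner hash: XOR 06⊕5b⊕4c⊕59⊕0f⊕57⊕5d⊕f5 = b8.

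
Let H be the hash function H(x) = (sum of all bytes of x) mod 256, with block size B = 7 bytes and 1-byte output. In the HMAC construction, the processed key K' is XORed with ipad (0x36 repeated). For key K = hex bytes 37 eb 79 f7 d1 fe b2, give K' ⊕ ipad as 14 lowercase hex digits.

Key hex bytes 37 eb 79 f7 d1 fe b2 is exactly B = 7 bytes: K' = 37 eb 79 f7 d1 fe b2.
XOR each byte with 0x36: 37⊕36=01, eb⊕36=dd, 79⊕36=4f, f7⊕36=c1, d1⊕36=e7, fe⊕36=c8, b2⊕36=84.

01dd4fc1e7c884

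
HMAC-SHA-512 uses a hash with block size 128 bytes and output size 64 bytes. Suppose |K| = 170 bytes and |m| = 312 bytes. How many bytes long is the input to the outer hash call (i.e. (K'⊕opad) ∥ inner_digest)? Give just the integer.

Key is 170 > 128 bytes, so it is hashed to 64 bytes then zero-padded to 128: |K'| = 128.
Outer input = (K'⊕opad) ∥ H(inner) → 128 + 64 = 192 bytes.

192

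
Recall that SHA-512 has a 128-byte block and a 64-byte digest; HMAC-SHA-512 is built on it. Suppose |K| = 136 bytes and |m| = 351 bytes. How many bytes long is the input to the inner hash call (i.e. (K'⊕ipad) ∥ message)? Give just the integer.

Key is 136 > 128 bytes, so it is hashed to 64 bytes then zero-padded to 128: |K'| = 128.
Inner input = (K'⊕ipad) ∥ m → 128 + 351 = 479 bytes.

479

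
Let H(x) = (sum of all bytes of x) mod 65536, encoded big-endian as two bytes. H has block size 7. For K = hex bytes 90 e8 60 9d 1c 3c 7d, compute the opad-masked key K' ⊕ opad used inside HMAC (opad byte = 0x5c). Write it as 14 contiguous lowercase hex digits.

Key hex bytes 90 e8 60 9d 1c 3c 7d is exactly B = 7 bytes: K' = 90 e8 60 9d 1c 3c 7d.
XOR each byte with 0x5c: 90⊕5c=cc, e8⊕5c=b4, 60⊕5c=3c, 9d⊕5c=c1, 1c⊕5c=40, 3c⊕5c=60, 7d⊕5c=21.

ccb43cc1406021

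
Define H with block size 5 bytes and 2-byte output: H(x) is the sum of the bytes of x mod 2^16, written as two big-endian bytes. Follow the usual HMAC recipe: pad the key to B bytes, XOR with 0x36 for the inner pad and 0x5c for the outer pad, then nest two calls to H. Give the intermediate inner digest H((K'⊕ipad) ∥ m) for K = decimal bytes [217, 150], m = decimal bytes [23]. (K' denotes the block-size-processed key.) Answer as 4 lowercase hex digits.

0248

Key decimal bytes [217, 150] = d9 96 is 2 bytes ≤ B = 5; zero-pad to 5 bytes: K' = d9 96 00 00 00.
K' ⊕ ipad = ef a0 36 36 36.
Inner input = ef a0 36 36 36 ∥ 17.
Inner hash: sum = 239+160+54+54+54+23 = 584 → 02 48.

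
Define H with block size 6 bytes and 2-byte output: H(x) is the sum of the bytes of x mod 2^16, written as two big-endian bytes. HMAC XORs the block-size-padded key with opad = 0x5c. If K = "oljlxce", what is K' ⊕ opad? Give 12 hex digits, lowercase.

5ead5c5c5c5c

Key "oljlxce" = 6f 6c 6a 6c 78 63 65 is 7 bytes > B = 6, so hash it first: H(key) = 02 f1, then zero-pad to 6 bytes: K' = 02 f1 00 00 00 00.
XOR each byte with 0x5c: 02⊕5c=5e, f1⊕5c=ad, 00⊕5c=5c, 00⊕5c=5c, 00⊕5c=5c, 00⊕5c=5c.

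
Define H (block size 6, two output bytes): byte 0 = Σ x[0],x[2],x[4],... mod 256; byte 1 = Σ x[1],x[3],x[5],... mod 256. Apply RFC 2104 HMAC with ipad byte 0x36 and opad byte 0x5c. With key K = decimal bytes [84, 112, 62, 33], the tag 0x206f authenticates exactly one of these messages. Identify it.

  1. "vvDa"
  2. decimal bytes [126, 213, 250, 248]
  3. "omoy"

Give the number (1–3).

1

Key decimal bytes [84, 112, 62, 33] = 54 70 3e 21 is 4 bytes ≤ B = 6; zero-pad to 6 bytes: K' = 54 70 3e 21 00 00.
K' ⊕ ipad = 62 46 08 17 36 36; K' ⊕ opad = 08 2c 62 7d 5c 5c.
m1: inner = H(62 46 08 17 36 36 76 76 44 61) = 5a 6a; tag = H(08 2c 62 7d 5c 5c 5a 6a) = 206f ← matches
m2: inner = H(62 46 08 17 36 36 7e d5 fa f8) = 18 60; tag = H(08 2c 62 7d 5c 5c 18 60) = de65
m3: inner = H(62 46 08 17 36 36 6f 6d 6f 79) = 7e 79; tag = H(08 2c 62 7d 5c 5c 7e 79) = 447e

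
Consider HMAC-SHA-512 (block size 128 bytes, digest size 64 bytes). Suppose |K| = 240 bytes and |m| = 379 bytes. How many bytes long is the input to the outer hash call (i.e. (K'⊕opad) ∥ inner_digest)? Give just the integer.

192

Key is 240 > 128 bytes, so it is hashed to 64 bytes then zero-padded to 128: |K'| = 128.
Outer input = (K'⊕opad) ∥ H(inner) → 128 + 64 = 192 bytes.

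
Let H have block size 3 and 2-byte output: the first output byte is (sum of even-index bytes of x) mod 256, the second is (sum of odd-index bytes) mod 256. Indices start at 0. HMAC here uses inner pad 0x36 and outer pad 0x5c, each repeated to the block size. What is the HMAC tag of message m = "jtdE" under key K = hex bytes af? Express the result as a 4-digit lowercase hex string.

53e4

Key hex bytes af is 1 byte ≤ B = 3; zero-pad to 3 bytes: K' = af 00 00.
K' ⊕ ipad = 99 36 36.  K' ⊕ opad = f3 5c 5c.
Inner input = (K'⊕ipad) ∥ m = 99 36 36 ∥ 6a 74 64 45.
Inner hash: even-index sum = 392 mod 256 = 136; odd-index sum = 260 mod 256 = 4 → 88 04.
Outer input = (K'⊕opad) ∥ inner = f3 5c 5c ∥ 88 04.
Outer hash (tag): even-index sum = 339 mod 256 = 83; odd-index sum = 228 mod 256 = 228 → 53 e4.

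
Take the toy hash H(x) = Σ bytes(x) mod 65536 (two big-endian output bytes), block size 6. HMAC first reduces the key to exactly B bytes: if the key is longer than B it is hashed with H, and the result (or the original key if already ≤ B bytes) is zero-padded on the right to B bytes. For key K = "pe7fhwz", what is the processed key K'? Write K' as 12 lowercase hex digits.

|K| = 7 > B = 6, so first hash the key.
H(K): sum = 112+101+55+102+104+119+122 = 715 → 02 cb.
Zero-pad H(K) = 02 cb to 6 bytes: K' = 02 cb 00 00 00 00.

02cb00000000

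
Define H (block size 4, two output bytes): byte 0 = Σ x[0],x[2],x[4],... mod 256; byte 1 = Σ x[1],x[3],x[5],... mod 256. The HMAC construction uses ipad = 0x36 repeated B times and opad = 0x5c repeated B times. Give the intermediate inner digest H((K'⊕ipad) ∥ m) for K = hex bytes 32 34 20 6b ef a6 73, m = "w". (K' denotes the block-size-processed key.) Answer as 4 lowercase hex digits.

2fa9

Key hex bytes 32 34 20 6b ef a6 73 is 7 bytes > B = 4, so hash it first: H(key) = b4 45, then zero-pad to 4 bytes: K' = b4 45 00 00.
K' ⊕ ipad = 82 73 36 36.
Inner input = 82 73 36 36 ∥ 77.
Inner hash: even-index sum = 303 mod 256 = 47; odd-index sum = 169 mod 256 = 169 → 2f a9.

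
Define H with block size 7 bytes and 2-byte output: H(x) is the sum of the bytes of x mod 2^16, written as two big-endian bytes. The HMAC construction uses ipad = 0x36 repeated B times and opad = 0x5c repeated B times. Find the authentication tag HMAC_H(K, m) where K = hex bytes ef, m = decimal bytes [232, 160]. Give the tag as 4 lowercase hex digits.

0383

Key hex bytes ef is 1 byte ≤ B = 7; zero-pad to 7 bytes: K' = ef 00 00 00 00 00 00.
K' ⊕ ipad = d9 36 36 36 36 36 36.  K' ⊕ opad = b3 5c 5c 5c 5c 5c 5c.
Inner input = (K'⊕ipad) ∥ m = d9 36 36 36 36 36 36 ∥ e8 a0.
Inner hash: sum = 217+54+54+54+54+54+54+232+160 = 933 → 03 a5.
Outer input = (K'⊕opad) ∥ inner = b3 5c 5c 5c 5c 5c 5c ∥ 03 a5.
Outer hash (tag): sum = 179+92+92+92+92+92+92+3+165 = 899 → 03 83.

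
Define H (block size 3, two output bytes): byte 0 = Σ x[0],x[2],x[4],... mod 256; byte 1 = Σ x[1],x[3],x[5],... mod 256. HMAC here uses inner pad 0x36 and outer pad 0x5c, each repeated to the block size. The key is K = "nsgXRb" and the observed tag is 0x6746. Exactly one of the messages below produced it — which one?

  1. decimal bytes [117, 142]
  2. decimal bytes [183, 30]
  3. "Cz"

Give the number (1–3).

Key "nsgXRb" = 6e 73 67 58 52 62 is 6 bytes > B = 3, so hash it first: H(key) = 27 2d, then zero-pad to 3 bytes: K' = 27 2d 00.
K' ⊕ ipad = 11 1b 36; K' ⊕ opad = 7b 71 5c.
m1: inner = H(11 1b 36 75 8e) = d5 90; tag = H(7b 71 5c d5 90) = 6746 ← matches
m2: inner = H(11 1b 36 b7 1e) = 65 d2; tag = H(7b 71 5c 65 d2) = a9d6
m3: inner = H(11 1b 36 43 7a) = c1 5e; tag = H(7b 71 5c c1 5e) = 3532

1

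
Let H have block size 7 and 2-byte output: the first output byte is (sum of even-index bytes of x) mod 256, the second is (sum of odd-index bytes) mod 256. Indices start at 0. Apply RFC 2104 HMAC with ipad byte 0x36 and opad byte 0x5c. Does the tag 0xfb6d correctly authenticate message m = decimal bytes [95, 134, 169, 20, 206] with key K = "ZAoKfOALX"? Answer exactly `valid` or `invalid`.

valid

Key "ZAoKfOALX" = 5a 41 6f 4b 66 4f 41 4c 58 is 9 bytes > B = 7, so hash it first: H(key) = c8 27, then zero-pad to 7 bytes: K' = c8 27 00 00 00 00 00.
K' ⊕ ipad = fe 11 36 36 36 36 36; K' ⊕ opad = 94 7b 5c 5c 5c 5c 5c.
Inner hash: even-index sum = 570 mod 256 = 58; odd-index sum = 595 mod 256 = 83 → 3a 53.
Outer hash (recomputed tag): even-index sum = 507 mod 256 = 251; odd-index sum = 365 mod 256 = 109 → fb 6d.
Recomputed tag = fb6d; claimed = fb6d → match.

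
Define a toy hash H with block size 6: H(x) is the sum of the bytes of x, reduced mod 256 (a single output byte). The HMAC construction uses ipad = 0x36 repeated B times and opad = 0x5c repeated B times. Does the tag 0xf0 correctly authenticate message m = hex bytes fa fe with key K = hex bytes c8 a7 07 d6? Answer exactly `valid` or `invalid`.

invalid

Key hex bytes c8 a7 07 d6 is 4 bytes ≤ B = 6; zero-pad to 6 bytes: K' = c8 a7 07 d6 00 00.
K' ⊕ ipad = fe 91 31 e0 36 36; K' ⊕ opad = 94 fb 5b 8a 5c 5c.
Inner hash: sum = 254+145+49+224+54+54+250+254 = 1284; mod 256 = 4 → 04.
Outer hash (recomputed tag): sum = 148+251+91+138+92+92+4 = 816; mod 256 = 48 → 30.
Recomputed tag = 30; claimed = f0 → mismatch.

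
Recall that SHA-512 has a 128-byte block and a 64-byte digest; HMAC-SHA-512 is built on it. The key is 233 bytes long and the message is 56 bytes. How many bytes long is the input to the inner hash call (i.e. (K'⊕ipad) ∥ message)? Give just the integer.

184

Key is 233 > 128 bytes, so it is hashed to 64 bytes then zero-padded to 128: |K'| = 128.
Inner input = (K'⊕ipad) ∥ m → 128 + 56 = 184 bytes.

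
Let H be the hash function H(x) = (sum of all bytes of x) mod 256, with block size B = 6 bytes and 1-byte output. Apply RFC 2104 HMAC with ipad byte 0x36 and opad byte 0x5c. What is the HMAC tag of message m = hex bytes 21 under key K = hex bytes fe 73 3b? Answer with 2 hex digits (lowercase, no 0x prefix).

29

Key hex bytes fe 73 3b is 3 bytes ≤ B = 6; zero-pad to 6 bytes: K' = fe 73 3b 00 00 00.
K' ⊕ ipad = c8 45 0d 36 36 36.  K' ⊕ opad = a2 2f 67 5c 5c 5c.
Inner input = (K'⊕ipad) ∥ m = c8 45 0d 36 36 36 ∥ 21.
Inner hash: sum = 200+69+13+54+54+54+33 = 477; mod 256 = 221 → dd.
Outer input = (K'⊕opad) ∥ inner = a2 2f 67 5c 5c 5c ∥ dd.
Outer hash (tag): sum = 162+47+103+92+92+92+221 = 809; mod 256 = 41 → 29.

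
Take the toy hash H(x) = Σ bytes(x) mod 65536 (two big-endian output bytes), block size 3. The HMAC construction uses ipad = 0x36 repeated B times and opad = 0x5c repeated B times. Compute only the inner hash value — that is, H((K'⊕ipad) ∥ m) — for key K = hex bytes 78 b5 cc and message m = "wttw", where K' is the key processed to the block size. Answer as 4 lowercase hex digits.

Key hex bytes 78 b5 cc is exactly B = 3 bytes: K' = 78 b5 cc.
K' ⊕ ipad = 4e 83 fa.
Inner input = 4e 83 fa ∥ 77 74 74 77.
Inner hash: sum = 78+131+250+119+116+116+119 = 929 → 03 a1.

03a1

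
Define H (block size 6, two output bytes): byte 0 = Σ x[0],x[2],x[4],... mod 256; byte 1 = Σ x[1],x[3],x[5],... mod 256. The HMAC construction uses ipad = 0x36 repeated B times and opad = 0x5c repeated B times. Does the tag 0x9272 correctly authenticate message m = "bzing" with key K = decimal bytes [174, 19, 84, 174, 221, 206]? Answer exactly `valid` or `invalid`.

invalid

Key decimal bytes [174, 19, 84, 174, 221, 206] = ae 13 54 ae dd ce is exactly B = 6 bytes: K' = ae 13 54 ae dd ce.
K' ⊕ ipad = 98 25 62 98 eb f8; K' ⊕ opad = f2 4f 08 f2 81 92.
Inner hash: even-index sum = 791 mod 256 = 23; odd-index sum = 669 mod 256 = 157 → 17 9d.
Outer hash (recomputed tag): even-index sum = 402 mod 256 = 146; odd-index sum = 624 mod 256 = 112 → 92 70.
Recomputed tag = 9270; claimed = 9272 → mismatch.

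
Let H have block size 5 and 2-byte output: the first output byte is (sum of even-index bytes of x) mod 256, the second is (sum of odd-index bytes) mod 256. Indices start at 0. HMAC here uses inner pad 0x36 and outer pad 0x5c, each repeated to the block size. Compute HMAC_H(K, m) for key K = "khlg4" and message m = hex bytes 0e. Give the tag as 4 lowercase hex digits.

8c28

Key "khlg4" = 6b 68 6c 67 34 is exactly B = 5 bytes: K' = 6b 68 6c 67 34.
K' ⊕ ipad = 5d 5e 5a 51 02.  K' ⊕ opad = 37 34 30 3b 68.
Inner input = (K'⊕ipad) ∥ m = 5d 5e 5a 51 02 ∥ 0e.
Inner hash: even-index sum = 185 mod 256 = 185; odd-index sum = 189 mod 256 = 189 → b9 bd.
Outer input = (K'⊕opad) ∥ inner = 37 34 30 3b 68 ∥ b9 bd.
Outer hash (tag): even-index sum = 396 mod 256 = 140; odd-index sum = 296 mod 256 = 40 → 8c 28.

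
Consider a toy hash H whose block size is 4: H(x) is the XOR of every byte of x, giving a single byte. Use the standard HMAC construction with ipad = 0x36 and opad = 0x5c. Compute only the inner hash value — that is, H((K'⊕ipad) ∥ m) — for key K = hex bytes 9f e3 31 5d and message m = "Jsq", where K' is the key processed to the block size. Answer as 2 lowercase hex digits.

58

Key hex bytes 9f e3 31 5d is exactly B = 4 bytes: K' = 9f e3 31 5d.
K' ⊕ ipad = a9 d5 07 6b.
Inner input = a9 d5 07 6b ∥ 4a 73 71.
Inner hash: XOR a9⊕d5⊕07⊕6b⊕4a⊕73⊕71 = 58.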